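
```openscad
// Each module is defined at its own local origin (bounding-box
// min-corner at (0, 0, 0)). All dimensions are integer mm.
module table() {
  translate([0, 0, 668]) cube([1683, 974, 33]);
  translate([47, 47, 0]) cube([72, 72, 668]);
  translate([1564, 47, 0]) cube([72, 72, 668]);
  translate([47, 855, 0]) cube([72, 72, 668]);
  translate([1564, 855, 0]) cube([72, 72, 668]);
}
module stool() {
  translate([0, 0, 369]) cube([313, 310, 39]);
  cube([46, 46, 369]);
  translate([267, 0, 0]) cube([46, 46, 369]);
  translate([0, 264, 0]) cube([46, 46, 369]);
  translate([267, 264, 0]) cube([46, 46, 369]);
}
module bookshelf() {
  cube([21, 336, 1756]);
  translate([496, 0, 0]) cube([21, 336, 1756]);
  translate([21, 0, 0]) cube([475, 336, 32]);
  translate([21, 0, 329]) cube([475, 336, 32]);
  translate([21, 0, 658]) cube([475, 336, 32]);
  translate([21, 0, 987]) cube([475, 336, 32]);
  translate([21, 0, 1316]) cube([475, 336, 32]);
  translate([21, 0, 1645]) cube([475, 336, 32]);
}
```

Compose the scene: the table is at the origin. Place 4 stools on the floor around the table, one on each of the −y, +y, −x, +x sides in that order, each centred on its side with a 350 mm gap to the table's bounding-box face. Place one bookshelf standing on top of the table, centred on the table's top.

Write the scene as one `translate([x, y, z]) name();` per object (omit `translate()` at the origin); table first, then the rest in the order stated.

table();
translate([685, -660, 0]) stool();
translate([685, 1324, 0]) stool();
translate([-663, 332, 0]) stool();
translate([2033, 332, 0]) stool();
translate([583, 319, 701]) bookshelf();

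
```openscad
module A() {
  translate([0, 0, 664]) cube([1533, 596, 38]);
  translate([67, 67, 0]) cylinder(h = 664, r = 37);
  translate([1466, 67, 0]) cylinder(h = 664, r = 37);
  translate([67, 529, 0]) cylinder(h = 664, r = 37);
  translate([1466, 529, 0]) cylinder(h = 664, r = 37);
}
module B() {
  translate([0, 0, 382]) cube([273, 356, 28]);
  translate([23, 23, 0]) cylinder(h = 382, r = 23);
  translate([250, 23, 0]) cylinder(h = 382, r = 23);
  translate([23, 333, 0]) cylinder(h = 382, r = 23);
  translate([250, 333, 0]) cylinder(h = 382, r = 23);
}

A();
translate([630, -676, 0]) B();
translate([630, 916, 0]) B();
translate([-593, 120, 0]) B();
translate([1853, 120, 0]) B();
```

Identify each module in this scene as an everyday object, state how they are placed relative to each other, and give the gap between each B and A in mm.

Each stool's nearest face is 320 mm from the table's bounding box.

A is a table. B is a stool. Four stools sit around the table at the −y, +y, −x, +x sides. The gap between each stool and the table is 320 mm.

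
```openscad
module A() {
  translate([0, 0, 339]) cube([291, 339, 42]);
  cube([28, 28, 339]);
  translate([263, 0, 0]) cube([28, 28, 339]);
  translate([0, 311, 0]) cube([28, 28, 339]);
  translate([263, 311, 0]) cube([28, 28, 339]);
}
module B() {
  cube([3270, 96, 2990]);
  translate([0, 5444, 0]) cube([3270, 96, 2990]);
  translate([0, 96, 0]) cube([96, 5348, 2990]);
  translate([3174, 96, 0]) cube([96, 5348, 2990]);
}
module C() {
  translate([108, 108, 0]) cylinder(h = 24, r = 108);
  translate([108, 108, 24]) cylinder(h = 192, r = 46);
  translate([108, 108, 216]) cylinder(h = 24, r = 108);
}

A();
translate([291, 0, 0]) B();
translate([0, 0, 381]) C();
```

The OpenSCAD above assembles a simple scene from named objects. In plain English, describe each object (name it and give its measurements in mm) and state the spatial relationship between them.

A is a simple wooden stool: a rectangular seat 291 mm (x) by 339 mm (y), 42 mm thick, top face at z = 381 mm, on four square legs, each 28×28 mm in cross-section. The legs rest on z = 0, each flush with a corner of the seat.

B is the wall frame of a small rectangular building: four walls, each 2990 mm tall and 96 mm thick, enclosing a footprint 3270 mm (x) by 5540 mm (y) outside-to-outside, with no floor or roof. The front and back walls (the −y and +y sides) span the full width; the two side walls fit between them.

C is a spool: two coaxial disc flanges of radius 108 mm and thickness 24 mm, joined by a core cylinder of radius 46 mm and height 192 mm. The lower flange rests on z = 0 and the three cylinders share a vertical axis.

The house frame is against the stool's +x side, with their −y faces flush. The spool is on top of the stool.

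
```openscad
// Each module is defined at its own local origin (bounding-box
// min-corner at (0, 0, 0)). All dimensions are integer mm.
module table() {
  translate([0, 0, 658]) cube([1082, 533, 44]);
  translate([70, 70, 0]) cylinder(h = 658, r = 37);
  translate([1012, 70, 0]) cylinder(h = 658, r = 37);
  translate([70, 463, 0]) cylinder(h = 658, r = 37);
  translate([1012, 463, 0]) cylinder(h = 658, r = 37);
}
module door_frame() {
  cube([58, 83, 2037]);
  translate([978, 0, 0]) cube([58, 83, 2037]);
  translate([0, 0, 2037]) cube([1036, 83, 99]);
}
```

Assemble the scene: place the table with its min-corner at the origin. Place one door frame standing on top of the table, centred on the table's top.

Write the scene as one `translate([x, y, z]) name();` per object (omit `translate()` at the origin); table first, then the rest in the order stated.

table();
translate([23, 225, 702]) door_frame();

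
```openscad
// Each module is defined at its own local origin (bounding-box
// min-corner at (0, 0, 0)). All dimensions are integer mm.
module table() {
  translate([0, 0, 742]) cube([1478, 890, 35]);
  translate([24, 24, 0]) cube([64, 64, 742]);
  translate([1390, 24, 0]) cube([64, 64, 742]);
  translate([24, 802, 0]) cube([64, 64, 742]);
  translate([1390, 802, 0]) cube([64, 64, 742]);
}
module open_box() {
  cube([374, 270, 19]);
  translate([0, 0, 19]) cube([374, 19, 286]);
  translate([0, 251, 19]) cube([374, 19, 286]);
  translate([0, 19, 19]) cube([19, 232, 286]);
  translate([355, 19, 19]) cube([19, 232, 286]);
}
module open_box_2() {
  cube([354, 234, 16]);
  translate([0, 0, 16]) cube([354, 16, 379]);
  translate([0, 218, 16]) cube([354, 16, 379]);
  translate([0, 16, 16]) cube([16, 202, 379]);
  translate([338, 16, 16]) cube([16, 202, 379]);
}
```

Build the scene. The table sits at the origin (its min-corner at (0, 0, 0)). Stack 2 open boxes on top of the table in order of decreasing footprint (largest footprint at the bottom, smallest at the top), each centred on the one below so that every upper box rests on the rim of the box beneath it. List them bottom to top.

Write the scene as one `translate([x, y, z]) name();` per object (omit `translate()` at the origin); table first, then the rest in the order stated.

table();
translate([552, 310, 777]) open_box();
translate([562, 328, 1082]) open_box_2();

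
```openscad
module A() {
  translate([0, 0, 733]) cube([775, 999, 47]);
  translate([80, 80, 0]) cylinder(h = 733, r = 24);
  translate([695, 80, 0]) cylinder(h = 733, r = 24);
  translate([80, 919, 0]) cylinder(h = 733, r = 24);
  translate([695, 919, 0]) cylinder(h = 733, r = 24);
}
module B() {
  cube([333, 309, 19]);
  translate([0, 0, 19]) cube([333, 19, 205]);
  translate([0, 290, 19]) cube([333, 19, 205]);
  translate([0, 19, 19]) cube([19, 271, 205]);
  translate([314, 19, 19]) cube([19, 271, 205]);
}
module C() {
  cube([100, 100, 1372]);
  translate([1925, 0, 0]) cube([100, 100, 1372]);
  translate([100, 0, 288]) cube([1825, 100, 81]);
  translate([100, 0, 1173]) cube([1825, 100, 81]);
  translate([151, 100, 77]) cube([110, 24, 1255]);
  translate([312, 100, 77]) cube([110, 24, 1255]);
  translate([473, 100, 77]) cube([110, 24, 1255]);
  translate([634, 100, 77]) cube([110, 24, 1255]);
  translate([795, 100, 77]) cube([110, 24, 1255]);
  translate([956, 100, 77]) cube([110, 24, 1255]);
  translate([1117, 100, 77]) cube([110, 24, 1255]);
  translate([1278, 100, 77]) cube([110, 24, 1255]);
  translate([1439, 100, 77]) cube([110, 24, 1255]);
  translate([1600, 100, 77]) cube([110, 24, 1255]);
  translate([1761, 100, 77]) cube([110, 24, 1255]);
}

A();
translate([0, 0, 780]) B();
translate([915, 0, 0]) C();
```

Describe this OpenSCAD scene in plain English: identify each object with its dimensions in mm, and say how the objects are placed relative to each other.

A is a rectangular dining table. The top is 775×999×47 mm with its upper surface at z = 780 mm. It stands on four round legs of 48 mm diameter, each leg's bounding box inset 56 mm from the nearest pair of top edges, running from the floor to the underside of the top.

B is an open-topped rectangular box: outside dimensions 333×309×224 mm, with a uniform wall and base thickness of 19 mm. The base is a full 333×309 slab on the floor; four walls sit on top of the base. The front and back walls (the −y and +y sides) span the full width; the two side walls fit between them.

C is a fence section. Two 100×100 mm posts, 1372 mm tall, stand on the floor with a clear span of 1825 mm between their inner faces. Two horizontal rails of 100×81 mm section span the gap between the posts with their undersides at z = 288 mm and z = 1173 mm, flush with the posts' −y face. 11 pickets, each 110 mm wide, 24 mm thick and 1255 mm tall, are fixed to the +y face of the rails with their bottoms at z = 77 mm, evenly spaced across the span with equal gaps (rounded down to the nearest mm) at the −x end and between each pair — any rounding remainder accumulates at the +x end.

The open box is on top of the table. The fence section is on the floor beside the table on its +x side.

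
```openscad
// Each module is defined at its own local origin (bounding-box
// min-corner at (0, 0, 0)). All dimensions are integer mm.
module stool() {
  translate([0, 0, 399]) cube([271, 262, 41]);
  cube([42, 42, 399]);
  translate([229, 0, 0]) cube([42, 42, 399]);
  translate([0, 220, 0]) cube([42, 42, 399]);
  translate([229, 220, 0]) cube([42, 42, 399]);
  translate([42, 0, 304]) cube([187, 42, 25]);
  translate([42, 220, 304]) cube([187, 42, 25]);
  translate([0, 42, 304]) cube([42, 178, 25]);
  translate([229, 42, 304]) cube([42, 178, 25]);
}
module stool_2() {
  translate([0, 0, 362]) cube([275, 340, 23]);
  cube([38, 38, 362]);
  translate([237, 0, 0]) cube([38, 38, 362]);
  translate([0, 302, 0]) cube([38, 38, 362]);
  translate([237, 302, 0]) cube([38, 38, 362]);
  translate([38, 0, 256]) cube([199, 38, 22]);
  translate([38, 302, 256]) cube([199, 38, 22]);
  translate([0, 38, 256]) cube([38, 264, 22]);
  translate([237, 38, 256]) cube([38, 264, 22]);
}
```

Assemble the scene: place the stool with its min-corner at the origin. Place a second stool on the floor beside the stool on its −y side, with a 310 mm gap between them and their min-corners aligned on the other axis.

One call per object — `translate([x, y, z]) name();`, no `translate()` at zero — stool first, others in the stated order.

stool();
translate([0, -650, 0]) stool_2();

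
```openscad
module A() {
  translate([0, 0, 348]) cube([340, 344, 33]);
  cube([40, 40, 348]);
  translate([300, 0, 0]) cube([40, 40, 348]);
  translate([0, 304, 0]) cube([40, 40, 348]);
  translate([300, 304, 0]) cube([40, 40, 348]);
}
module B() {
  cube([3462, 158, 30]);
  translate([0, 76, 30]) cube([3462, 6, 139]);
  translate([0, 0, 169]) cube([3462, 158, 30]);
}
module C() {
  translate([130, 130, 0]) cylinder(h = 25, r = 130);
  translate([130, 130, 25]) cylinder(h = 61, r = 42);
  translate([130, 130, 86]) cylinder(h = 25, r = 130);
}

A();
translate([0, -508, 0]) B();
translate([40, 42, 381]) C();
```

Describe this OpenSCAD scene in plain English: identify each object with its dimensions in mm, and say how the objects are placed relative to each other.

A is a simple wooden stool: a rectangular seat 340 mm (x) by 344 mm (y), 33 mm thick, top face at z = 381 mm, on four square legs, each 40×40 mm in cross-section. The legs rest on z = 0, each flush with a corner of the seat.

B is an I-beam lying along x, 3462 mm long. Overall section height 199 mm. Two flanges 158 mm wide (y) and 30 mm thick, one on the floor and one at the top; a web 6 mm thick runs between them, centred on the flange width.

C is a spool: two coaxial disc flanges of radius 130 mm and thickness 25 mm, joined by a core cylinder of radius 42 mm and height 61 mm. The lower flange rests on z = 0 and the three cylinders share a vertical axis.

The I-beam is on the floor beside the stool on its −y side. The spool is on top of the stool, centred.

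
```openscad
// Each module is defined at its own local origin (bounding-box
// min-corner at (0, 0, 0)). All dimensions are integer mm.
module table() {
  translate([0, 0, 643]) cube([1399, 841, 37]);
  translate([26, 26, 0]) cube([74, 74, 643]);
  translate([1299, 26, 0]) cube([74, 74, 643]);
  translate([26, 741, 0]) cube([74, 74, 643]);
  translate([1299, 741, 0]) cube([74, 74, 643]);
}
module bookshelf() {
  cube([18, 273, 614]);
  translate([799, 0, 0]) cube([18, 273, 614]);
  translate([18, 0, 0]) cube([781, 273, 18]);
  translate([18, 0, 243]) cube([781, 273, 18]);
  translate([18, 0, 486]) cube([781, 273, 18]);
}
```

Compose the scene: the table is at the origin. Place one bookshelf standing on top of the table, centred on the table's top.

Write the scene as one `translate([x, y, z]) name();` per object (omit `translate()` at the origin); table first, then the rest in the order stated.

table();
translate([291, 284, 680]) bookshelf();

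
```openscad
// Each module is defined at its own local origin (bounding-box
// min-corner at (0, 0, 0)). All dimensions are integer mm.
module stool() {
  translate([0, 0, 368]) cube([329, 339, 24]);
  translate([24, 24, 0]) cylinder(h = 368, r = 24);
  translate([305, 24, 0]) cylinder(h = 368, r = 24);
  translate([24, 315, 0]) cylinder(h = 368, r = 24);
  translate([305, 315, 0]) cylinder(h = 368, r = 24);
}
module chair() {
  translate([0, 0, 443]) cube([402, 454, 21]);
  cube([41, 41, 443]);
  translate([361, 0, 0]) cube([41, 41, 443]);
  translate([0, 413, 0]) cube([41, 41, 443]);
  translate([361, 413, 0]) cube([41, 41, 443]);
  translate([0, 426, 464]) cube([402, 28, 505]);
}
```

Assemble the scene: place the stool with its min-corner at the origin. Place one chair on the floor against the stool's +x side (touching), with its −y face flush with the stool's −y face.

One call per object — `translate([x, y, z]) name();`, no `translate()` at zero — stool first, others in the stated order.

stool();
translate([329, 0, 0]) chair();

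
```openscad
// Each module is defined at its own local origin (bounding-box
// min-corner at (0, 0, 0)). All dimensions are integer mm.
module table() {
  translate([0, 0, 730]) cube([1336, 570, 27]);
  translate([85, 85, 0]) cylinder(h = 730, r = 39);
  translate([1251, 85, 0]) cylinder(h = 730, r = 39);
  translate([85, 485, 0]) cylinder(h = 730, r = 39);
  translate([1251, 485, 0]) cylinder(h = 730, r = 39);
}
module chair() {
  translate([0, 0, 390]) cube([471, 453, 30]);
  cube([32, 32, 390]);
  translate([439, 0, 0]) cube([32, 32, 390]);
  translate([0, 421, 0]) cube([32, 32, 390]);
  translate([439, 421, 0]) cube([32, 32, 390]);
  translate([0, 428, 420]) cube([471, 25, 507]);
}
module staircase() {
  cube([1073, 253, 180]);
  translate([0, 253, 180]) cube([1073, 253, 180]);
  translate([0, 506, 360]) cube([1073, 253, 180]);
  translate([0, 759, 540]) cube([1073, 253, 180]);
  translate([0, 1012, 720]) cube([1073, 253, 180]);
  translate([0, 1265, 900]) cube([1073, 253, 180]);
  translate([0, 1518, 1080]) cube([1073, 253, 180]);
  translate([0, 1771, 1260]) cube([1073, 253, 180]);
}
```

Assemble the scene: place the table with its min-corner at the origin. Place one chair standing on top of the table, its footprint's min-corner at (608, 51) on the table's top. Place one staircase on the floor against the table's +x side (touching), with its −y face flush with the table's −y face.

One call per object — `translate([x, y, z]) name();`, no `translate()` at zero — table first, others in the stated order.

table();
translate([608, 51, 757]) chair();
translate([1336, 0, 0]) staircase();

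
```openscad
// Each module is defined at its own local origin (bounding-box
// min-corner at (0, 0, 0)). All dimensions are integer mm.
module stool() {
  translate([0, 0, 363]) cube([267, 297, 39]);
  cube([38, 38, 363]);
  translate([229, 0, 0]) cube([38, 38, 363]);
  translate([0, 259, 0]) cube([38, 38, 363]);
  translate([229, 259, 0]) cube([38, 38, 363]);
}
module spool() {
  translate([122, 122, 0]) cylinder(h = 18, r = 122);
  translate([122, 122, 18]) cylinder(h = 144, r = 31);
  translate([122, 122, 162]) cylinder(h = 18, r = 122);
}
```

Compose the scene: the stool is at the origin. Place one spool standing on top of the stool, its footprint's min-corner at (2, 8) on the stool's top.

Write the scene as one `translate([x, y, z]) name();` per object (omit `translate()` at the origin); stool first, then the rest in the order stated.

stool();
translate([2, 8, 402]) spool();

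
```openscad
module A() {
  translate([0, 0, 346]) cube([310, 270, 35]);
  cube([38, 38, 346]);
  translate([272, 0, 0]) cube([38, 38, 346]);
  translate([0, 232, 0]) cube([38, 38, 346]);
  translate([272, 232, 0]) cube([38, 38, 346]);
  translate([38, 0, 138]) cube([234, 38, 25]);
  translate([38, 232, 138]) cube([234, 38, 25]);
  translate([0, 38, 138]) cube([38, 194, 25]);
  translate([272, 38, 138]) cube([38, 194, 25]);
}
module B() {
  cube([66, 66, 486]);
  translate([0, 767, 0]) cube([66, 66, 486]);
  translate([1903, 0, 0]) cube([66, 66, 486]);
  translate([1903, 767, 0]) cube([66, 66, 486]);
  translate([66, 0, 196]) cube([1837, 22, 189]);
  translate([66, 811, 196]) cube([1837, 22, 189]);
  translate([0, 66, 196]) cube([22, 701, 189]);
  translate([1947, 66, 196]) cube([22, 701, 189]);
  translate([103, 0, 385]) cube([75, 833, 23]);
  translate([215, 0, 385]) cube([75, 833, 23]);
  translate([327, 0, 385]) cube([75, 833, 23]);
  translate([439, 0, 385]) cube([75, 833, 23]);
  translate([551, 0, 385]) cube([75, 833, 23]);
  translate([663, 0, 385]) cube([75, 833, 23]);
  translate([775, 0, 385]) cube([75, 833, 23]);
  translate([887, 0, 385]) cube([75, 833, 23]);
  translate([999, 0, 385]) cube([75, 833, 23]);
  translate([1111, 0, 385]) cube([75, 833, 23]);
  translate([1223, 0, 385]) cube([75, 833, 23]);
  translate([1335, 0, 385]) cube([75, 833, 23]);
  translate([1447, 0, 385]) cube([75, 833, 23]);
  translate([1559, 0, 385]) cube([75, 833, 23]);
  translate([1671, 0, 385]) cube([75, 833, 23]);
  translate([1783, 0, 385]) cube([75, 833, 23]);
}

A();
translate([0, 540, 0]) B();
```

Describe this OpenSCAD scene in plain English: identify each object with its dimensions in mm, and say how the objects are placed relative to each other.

A is a four-legged stool. The seat is 310×270 mm, 35 mm thick, top at z = 381 mm. It stands on four square legs, each 38×38 mm in cross-section, from z = 0 to the seat underside, each flush with a corner of the seat. Four stretchers, 38 mm wide and 25 mm tall, connect adjacent legs with their undersides at z = 138 mm, each running between the inner faces of the legs it joins and aligned with the legs' outer faces on the other axis.

B is a bed frame 1969 mm long (x) by 833 mm wide (y). Four 66×66 mm corner posts, 486 mm tall, at the corners of the footprint. Four rails of 22 mm thickness and 189 mm height run between adjacent posts with their undersides at z = 196 mm, their outer faces flush with the outside of the frame (the two x-running rails run between the posts' inner faces; the two y-running rails run between the posts' inner faces). 16 slats, each 75 mm wide (x) and 23 mm thick, lie across the top of the two x-running rails, running the full 833 mm width of the frame in y; the slats are evenly spaced along x between the inner faces of the end posts with equal gaps (rounded down to the nearest mm) at the −x end and between each pair — any rounding remainder accumulates at the +x end.

The bed frame is on the floor beside the stool on its +y side.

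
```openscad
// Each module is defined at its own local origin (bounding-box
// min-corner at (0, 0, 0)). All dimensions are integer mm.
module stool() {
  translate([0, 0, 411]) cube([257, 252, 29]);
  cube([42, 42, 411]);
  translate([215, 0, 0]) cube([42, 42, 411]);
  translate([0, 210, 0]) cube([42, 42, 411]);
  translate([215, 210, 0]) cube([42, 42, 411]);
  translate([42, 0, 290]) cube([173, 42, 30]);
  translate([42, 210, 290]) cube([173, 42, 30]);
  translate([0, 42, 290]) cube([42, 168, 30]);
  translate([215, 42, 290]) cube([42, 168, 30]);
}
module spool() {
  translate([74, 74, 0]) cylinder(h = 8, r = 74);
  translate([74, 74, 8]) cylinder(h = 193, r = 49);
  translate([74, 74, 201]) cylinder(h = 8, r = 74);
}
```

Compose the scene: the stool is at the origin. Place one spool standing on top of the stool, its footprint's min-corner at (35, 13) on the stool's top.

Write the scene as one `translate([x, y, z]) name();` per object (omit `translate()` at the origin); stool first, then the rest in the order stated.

stool();
translate([35, 13, 440]) spool();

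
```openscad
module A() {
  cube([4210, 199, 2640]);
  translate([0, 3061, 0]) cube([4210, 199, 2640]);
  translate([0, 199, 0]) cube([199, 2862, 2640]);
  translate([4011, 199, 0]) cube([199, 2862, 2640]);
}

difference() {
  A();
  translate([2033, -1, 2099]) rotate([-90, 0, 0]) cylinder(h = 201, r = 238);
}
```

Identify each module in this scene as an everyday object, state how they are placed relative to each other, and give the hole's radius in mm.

The subtracted cylinder has r = 238 mm.

A is a house frame. The house frame has a circular hole through its front wall. The hole's radius is 238 mm.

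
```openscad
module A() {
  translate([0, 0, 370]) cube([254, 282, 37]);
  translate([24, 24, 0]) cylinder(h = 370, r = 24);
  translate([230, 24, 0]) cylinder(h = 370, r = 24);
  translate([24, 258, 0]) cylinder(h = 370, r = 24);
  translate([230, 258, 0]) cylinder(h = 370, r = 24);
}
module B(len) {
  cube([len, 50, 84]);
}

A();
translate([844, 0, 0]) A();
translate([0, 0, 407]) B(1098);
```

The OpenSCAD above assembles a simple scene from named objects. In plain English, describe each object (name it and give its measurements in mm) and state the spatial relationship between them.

A is a four-legged stool. The seat is 254×282 mm, 37 mm thick, top at z = 407 mm. It stands on four round legs, each 48 mm in diameter, from z = 0 to the seat underside, each leg's axis is inset half a diameter from the nearest pair of seat edges (so the leg's bounding box is flush with the corner).

B is a rectangular beam 1098 mm long (x), 50 mm deep (y), 84 mm thick (z).

The beam spans the tops of two stools placed 590 mm apart, resting at z = 407 mm.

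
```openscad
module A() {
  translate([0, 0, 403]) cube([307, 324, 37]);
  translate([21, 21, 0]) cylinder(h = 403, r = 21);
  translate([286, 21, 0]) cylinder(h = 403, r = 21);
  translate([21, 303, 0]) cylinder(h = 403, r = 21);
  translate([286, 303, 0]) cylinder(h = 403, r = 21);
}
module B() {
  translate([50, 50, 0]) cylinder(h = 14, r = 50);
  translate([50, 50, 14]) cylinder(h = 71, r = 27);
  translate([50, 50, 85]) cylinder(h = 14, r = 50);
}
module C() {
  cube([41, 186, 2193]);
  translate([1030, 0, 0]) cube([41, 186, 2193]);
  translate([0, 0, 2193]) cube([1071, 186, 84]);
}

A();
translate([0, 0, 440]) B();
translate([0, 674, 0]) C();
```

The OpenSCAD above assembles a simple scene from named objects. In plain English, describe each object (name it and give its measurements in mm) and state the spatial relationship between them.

A is a four-legged stool. The seat is a 307×324×37 mm slab whose top surface is at z = 440 mm; four round legs, each 42 mm in diameter, run from the floor (z = 0) to the underside of the seat, each leg's axis is inset half a diameter from the nearest pair of seat edges (so the leg's bounding box is flush with the corner).

B is a spool: two coaxial disc flanges of radius 50 mm and thickness 14 mm, joined by a core cylinder of radius 27 mm and height 71 mm. The lower flange rests on z = 0 and the three cylinders share a vertical axis.

C is a door frame. The clear opening is 989 mm wide and 2193 mm high. Two 41 mm wide jambs, 186 mm deep, stand either side of the opening from the floor to the top of the opening. A 84 mm thick head sits across the top of both jambs, spanning the full outside width of the frame.

The spool is on top of the stool. The door frame is on the floor beside the stool on its +y side.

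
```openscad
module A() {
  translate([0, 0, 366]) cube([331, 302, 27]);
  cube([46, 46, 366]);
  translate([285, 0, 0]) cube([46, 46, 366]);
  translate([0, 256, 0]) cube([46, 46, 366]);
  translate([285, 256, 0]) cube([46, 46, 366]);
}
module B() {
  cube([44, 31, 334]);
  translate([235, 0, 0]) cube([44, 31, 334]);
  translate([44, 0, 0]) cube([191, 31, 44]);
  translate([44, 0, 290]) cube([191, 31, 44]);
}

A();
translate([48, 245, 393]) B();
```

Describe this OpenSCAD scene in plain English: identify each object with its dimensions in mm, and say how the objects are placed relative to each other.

A is a four-legged stool. The seat is a 331×302×27 mm slab whose top surface is at z = 393 mm; four square legs, each 46×46 mm in cross-section, run from the floor (z = 0) to the underside of the seat, each flush with a corner of the seat.

B is a picture frame with a 191×246 mm rectangular opening (x by z) and a uniform 44 mm border on every side. Frame depth is 31 mm along y. It is built from two vertical stiles running the full outside height and two horizontal rails spanning the gap between the stiles.

The picture frame is on top of the stool.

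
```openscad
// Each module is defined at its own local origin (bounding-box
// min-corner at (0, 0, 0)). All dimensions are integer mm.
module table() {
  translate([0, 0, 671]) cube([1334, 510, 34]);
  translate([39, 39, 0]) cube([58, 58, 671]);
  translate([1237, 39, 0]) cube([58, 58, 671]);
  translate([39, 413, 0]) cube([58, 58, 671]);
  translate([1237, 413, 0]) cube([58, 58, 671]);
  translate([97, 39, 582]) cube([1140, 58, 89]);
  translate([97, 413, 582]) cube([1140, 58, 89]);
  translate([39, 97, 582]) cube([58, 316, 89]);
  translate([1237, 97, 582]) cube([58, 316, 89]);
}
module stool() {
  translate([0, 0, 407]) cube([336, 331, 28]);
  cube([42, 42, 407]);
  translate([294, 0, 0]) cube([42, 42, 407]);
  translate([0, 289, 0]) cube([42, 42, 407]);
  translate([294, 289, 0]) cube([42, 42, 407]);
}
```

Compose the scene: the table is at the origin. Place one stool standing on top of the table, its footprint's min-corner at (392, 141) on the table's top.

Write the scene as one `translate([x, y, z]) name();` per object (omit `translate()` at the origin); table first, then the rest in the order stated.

table();
translate([392, 141, 705]) stool();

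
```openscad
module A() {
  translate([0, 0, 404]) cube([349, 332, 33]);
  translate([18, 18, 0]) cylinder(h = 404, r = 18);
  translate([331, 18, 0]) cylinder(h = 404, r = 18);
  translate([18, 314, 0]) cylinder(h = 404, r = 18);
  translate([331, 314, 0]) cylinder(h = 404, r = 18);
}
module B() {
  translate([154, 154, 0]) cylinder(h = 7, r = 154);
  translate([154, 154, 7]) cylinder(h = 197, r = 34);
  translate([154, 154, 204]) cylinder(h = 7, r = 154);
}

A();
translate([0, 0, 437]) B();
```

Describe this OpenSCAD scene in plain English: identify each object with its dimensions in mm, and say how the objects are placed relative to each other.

A is a four-legged stool. The seat is 349×332 mm, 33 mm thick, top at z = 437 mm. It stands on four round legs, each 36 mm in diameter, from z = 0 to the seat underside, each leg's axis is inset half a diameter from the nearest pair of seat edges (so the leg's bounding box is flush with the corner).

B is a spool: two coaxial disc flanges of radius 154 mm and thickness 7 mm, joined by a core cylinder of radius 34 mm and height 197 mm. The lower flange rests on z = 0 and the three cylinders share a vertical axis.

The spool is on top of the stool.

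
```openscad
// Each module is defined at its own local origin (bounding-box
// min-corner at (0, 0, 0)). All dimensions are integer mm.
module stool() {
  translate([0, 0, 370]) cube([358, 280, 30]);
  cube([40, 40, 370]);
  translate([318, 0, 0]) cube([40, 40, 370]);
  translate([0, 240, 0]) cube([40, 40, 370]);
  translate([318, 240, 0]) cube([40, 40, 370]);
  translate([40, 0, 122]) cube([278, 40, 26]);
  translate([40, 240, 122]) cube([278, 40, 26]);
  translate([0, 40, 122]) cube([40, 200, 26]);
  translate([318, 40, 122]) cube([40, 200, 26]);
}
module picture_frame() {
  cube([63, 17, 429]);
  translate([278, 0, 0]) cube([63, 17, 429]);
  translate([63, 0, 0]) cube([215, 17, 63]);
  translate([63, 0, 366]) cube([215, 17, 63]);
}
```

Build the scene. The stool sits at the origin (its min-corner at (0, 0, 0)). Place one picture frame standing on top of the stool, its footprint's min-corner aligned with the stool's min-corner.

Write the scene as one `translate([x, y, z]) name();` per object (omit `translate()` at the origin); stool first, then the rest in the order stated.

stool();
translate([0, 0, 400]) picture_frame();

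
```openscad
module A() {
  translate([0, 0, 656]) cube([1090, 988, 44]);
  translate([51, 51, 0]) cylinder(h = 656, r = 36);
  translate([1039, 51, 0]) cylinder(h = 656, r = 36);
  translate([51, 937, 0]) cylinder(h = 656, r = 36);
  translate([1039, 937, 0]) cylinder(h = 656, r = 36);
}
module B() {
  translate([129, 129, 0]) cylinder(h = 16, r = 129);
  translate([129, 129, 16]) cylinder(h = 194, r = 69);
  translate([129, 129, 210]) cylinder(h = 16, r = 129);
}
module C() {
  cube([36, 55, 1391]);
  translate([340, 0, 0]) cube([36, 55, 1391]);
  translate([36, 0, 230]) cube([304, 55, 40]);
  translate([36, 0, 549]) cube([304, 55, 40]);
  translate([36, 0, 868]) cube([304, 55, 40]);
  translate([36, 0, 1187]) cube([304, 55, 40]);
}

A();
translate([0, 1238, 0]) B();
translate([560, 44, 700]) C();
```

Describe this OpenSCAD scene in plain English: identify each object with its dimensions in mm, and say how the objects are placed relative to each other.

A is a table: top 1090 mm (x) × 988 mm (y), 44 mm thick, upper face at z = 700 mm, on four round legs of 72 mm diameter, each leg's bounding box inset 15 mm from the nearest pair of top edges, running from z = 0 to the bottom of the top.

B is a spool: two coaxial disc flanges of radius 129 mm and thickness 16 mm, joined by a core cylinder of radius 69 mm and height 194 mm. The lower flange rests on z = 0 and the three cylinders share a vertical axis.

C is a wooden ladder with two side rails of 36×55 mm section and 1391 mm height, set 376 mm apart overall. Between them run 4 rectangular rungs (55 mm deep, 40 mm thick), front faces flush with the rails' −y face. The bottom of the first rung is 230 mm above the floor and each subsequent rung is 319 mm higher than the one below.

The spool is on the floor beside the table on its +y side. The ladder is on top of the table.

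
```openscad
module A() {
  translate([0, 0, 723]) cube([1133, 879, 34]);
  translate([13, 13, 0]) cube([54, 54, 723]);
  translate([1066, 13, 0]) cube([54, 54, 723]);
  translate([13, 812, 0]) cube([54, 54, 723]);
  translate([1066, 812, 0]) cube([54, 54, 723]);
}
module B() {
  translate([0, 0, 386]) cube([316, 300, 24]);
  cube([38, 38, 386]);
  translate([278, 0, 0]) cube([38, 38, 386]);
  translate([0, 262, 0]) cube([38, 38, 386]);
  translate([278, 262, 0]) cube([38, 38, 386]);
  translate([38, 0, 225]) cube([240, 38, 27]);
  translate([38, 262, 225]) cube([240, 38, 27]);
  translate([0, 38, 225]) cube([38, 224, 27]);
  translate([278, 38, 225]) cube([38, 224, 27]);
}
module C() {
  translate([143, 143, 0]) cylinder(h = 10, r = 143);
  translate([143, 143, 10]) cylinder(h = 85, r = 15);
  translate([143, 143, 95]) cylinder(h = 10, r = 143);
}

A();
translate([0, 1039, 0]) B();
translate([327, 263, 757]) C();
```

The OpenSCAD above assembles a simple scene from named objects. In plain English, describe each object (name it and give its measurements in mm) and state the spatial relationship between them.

A is a rectangular dining table. The top is 1133×879×34 mm with its upper surface at z = 757 mm. It stands on four 54×54 mm square legs, each inset 13 mm from the nearest pair of top edges, running from the floor to the underside of the top.

B is a four-legged stool. The seat is a 316×300×24 mm slab whose top surface is at z = 410 mm; four square legs, each 38×38 mm in cross-section, run from the floor (z = 0) to the underside of the seat, each flush with a corner of the seat. Four stretchers, 38 mm wide and 27 mm tall, connect adjacent legs with their undersides at z = 225 mm, each running between the inner faces of the legs it joins and aligned with the legs' outer faces on the other axis.

C is a spool: two coaxial disc flanges of radius 143 mm and thickness 10 mm, joined by a core cylinder of radius 15 mm and height 85 mm. The lower flange rests on z = 0 and the three cylinders share a vertical axis.

The stool is on the floor beside the table on its +y side. The spool is on top of the table.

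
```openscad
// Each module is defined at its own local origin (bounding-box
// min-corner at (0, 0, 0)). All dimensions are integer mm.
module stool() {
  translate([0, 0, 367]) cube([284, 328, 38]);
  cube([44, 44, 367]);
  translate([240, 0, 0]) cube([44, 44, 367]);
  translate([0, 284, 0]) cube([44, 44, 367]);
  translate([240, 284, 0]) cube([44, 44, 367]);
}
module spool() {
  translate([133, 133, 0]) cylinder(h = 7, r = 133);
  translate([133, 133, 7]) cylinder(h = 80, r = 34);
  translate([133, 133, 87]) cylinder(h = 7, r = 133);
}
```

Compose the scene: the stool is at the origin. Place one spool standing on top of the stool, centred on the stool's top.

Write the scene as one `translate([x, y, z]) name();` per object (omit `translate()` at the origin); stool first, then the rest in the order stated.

stool();
translate([9, 31, 405]) spool();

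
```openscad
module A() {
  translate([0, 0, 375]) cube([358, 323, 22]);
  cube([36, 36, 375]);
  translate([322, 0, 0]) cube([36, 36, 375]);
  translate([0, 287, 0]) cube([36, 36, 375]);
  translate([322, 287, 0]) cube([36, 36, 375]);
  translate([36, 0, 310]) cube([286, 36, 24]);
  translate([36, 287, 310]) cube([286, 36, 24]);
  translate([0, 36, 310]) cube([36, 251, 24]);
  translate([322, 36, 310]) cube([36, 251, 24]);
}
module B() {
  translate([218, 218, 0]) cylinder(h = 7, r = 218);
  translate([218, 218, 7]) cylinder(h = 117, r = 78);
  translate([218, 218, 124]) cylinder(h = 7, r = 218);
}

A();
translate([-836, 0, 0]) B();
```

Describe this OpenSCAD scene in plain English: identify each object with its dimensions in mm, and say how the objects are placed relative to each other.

A is a four-legged stool. The seat is a 358×323×22 mm slab whose top surface is at z = 397 mm; four square legs, each 36×36 mm in cross-section, run from the floor (z = 0) to the underside of the seat, each flush with a corner of the seat. Four stretchers, 36 mm wide and 24 mm tall, connect adjacent legs with their undersides at z = 310 mm, each running between the inner faces of the legs it joins and aligned with the legs' outer faces on the other axis.

B is a spool: two coaxial disc flanges of radius 218 mm and thickness 7 mm, joined by a core cylinder of radius 78 mm and height 117 mm. The lower flange rests on z = 0 and the three cylinders share a vertical axis.

The spool is on the floor beside the stool on its −x side.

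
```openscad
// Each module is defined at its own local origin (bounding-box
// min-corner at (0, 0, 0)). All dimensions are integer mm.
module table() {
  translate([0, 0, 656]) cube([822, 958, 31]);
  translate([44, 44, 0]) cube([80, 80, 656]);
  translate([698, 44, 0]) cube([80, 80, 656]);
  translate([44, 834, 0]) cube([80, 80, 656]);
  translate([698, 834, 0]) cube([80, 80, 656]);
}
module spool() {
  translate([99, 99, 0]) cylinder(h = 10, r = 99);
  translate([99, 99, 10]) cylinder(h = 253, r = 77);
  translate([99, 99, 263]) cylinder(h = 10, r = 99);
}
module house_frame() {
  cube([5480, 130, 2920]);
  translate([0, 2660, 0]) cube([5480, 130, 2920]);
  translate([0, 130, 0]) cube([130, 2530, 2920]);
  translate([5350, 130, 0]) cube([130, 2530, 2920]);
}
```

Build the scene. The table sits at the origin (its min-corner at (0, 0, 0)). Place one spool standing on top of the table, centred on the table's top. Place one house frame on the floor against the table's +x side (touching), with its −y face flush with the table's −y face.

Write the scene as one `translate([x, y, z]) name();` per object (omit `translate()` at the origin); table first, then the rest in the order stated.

table();
translate([312, 380, 687]) spool();
translate([822, 0, 0]) house_frame();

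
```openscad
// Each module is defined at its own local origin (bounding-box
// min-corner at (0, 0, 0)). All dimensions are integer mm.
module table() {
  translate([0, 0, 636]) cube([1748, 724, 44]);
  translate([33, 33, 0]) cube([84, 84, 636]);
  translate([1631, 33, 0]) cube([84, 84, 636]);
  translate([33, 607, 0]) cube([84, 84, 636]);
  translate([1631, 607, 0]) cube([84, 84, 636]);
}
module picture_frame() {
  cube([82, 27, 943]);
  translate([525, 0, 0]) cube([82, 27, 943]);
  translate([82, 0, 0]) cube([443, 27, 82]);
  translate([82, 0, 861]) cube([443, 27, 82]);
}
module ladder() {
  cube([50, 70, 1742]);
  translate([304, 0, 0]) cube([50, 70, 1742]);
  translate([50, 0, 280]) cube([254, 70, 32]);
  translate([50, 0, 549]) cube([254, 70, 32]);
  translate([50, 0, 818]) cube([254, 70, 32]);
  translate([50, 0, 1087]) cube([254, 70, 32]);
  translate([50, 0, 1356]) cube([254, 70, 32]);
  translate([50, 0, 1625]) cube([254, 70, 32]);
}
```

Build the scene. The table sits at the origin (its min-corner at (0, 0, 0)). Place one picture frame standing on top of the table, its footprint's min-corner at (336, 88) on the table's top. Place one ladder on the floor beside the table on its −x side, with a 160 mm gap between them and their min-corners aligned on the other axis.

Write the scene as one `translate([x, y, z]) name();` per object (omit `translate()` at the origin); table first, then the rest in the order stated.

table();
translate([336, 88, 680]) picture_frame();
translate([-514, 0, 0]) ladder();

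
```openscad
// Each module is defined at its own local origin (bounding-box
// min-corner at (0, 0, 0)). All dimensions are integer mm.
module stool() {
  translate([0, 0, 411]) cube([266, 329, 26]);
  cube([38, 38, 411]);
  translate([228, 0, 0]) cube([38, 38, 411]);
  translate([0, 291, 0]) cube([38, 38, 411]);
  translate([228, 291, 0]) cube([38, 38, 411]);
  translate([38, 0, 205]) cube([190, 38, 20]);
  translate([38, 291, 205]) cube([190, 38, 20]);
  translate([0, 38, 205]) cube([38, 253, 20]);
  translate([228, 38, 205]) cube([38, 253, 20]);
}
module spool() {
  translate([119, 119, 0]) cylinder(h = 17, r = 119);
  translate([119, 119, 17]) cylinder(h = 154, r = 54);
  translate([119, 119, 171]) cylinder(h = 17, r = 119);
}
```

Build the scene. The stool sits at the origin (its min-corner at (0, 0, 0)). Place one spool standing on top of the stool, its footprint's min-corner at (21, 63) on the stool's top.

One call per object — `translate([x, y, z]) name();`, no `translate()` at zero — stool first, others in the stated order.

stool();
translate([21, 63, 437]) spool();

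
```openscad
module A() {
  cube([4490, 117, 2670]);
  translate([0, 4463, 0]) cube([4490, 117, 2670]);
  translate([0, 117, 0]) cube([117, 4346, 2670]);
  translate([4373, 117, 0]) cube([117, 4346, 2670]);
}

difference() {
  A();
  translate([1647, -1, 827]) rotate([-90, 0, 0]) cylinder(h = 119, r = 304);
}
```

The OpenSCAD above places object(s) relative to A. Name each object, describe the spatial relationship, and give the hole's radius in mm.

A is a house frame. The house frame has a circular hole through its front wall. The hole's radius is 304 mm.

The subtracted cylinder has r = 304 mm.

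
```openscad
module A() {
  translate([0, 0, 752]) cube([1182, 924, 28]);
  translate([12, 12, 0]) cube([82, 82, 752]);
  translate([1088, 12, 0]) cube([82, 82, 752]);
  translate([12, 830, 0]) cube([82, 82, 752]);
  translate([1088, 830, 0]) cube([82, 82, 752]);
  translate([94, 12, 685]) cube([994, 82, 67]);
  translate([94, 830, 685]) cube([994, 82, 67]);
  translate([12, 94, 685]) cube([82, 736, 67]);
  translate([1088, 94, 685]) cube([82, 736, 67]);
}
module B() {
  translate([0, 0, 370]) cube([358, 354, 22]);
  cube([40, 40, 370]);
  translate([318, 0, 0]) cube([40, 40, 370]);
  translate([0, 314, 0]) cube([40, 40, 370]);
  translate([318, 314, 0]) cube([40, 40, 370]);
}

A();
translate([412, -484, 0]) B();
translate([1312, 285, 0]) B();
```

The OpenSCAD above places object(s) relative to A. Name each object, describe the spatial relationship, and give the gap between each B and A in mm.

A is a table. B is a stool. Two stools sit around the table at the −y, +x sides. The gap between each stool and the table is 130 mm.

Each stool's nearest face is 130 mm from the table's bounding box.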